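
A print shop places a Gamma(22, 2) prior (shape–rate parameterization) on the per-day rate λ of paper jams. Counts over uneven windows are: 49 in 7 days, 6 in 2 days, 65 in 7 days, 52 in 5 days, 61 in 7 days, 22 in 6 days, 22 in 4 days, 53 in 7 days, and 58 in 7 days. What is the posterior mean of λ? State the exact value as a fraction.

Total count: 49 + 6 + 65 + 52 + 61 + 22 + 22 + 53 + 58 = 388.
Total exposure: 7 + 2 + 7 + 5 + 7 + 6 + 4 + 7 + 7 = 52 days.
Conjugate update: add total count to the shape and total exposure to the rate, giving Gamma(410, 54).
Posterior mean = α'/β' = 410/54 = 205/27.

205/27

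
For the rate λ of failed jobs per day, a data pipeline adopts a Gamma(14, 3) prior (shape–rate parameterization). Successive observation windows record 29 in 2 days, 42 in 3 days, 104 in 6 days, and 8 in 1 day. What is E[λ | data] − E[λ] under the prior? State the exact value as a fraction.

127/15

Total count: 29 + 42 + 104 + 8 = 183.
Total exposure: 2 + 3 + 6 + 1 = 12 days.
By Gamma–Poisson conjugacy, the posterior is Gamma(α + Σx, β + Σt) = Gamma(14 + 183, 3 + 12) = Gamma(197, 15).
Posterior mean = 197/15 = 197/15; prior mean = 14/3 = 14/3. Difference = 197/15 − 14/3 = 127/15.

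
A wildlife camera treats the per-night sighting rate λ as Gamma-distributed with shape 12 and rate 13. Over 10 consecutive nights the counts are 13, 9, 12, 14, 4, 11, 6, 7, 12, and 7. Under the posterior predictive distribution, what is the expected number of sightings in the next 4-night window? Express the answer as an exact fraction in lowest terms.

428/23

Total count: 13 + 9 + 12 + 14 + 4 + 11 + 6 + 7 + 12 + 7 = 95.
Total exposure: 10 nights.
By Gamma–Poisson conjugacy, the posterior is Gamma(α + Σx, β + Σt) = Gamma(12 + 95, 13 + 10) = Gamma(107, 23).
Predictive mean over a 4-night window = T·E[λ|data] = 4·107/23 = 428/23.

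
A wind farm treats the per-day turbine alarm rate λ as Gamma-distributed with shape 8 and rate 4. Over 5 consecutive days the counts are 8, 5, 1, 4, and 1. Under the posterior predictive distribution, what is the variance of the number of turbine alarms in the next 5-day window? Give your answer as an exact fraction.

Total count: 8 + 5 + 1 + 4 + 1 = 19.
Total exposure: 5 days.
The Gamma prior is conjugate for the Poisson rate, so λ | data ~ Gamma(8+19, 4+5) = Gamma(27, 9).
The posterior predictive for a window of length T is Negative Binomial with variance T·α'·(β'+T)/β'² = 5·27·14/81 = 70/3.

70/3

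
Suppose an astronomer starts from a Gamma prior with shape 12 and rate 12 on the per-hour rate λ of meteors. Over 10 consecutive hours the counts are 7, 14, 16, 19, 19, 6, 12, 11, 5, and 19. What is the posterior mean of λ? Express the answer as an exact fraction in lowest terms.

70/11

Total count: 7 + 14 + 16 + 19 + 19 + 6 + 12 + 11 + 5 + 19 = 128.
Total exposure: 10 hours.
By Gamma–Poisson conjugacy, the posterior is Gamma(α + Σx, β + Σt) = Gamma(12 + 128, 12 + 10) = Gamma(140, 22).
Posterior mean = α'/β' = 140/22 = 70/11.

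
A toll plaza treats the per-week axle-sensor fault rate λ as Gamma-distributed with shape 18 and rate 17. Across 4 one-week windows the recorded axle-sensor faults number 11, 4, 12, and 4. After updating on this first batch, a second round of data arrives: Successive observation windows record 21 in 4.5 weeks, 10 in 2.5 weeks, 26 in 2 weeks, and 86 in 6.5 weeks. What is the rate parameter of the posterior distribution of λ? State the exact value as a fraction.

Total count: 11 + 4 + 12 + 4 = 31.
Total exposure: 4 weeks.
After the first batch: Gamma(18 + 31, 17 + 4) = Gamma(49, 21).
Total count: 21 + 10 + 26 + 86 = 143.
Total exposure: 4.5 + 2.5 + 2 + 6.5 = 15.5 weeks.
After the second batch: Gamma(49 + 143, 21 + 15.5) = Gamma(192, 73/2).

73/2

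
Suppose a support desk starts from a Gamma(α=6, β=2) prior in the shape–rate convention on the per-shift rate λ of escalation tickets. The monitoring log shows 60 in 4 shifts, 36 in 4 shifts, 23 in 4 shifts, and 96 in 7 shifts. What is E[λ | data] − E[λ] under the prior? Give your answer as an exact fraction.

Total count: 60 + 36 + 23 + 96 = 215.
Total exposure: 4 + 4 + 4 + 7 = 19 shifts.
The Gamma prior is conjugate for the Poisson rate, so λ | data ~ Gamma(6+215, 2+19) = Gamma(221, 21).
Posterior mean = 221/21 = 221/21; prior mean = 6/2 = 3. Difference = 221/21 − 3 = 158/21.

158/21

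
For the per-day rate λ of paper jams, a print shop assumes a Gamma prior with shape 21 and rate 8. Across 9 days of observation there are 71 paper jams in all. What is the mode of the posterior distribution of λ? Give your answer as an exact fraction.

Total count 71 over total exposure 9 days.
By Gamma–Poisson conjugacy, the posterior is Gamma(α + Σx, β + Σt) = Gamma(21 + 71, 8 + 9) = Gamma(92, 17).
Posterior mode = (α'−1)/β' = 91/17.

91/17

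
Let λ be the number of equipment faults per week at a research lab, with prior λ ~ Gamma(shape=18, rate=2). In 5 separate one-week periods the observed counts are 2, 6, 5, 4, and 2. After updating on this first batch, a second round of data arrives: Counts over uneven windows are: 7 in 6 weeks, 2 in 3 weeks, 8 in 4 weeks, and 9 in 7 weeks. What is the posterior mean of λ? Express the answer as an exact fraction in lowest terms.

Total count: 2 + 6 + 5 + 4 + 2 = 19.
Total exposure: 5 weeks.
After the first batch: Gamma(18 + 19, 2 + 5) = Gamma(37, 7).
Total count: 7 + 2 + 8 + 9 = 26.
Total exposure: 6 + 3 + 4 + 7 = 20 weeks.
After the second batch: Gamma(37 + 26, 7 + 20) = Gamma(63, 27).
Posterior mean = α'/β' = 63/27 = 7/3.

7/3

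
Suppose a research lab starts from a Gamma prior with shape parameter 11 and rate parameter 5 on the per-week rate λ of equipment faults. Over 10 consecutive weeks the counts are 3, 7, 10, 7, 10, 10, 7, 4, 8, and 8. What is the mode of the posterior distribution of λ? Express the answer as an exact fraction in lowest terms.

28/5

Total count: 3 + 7 + 10 + 7 + 10 + 10 + 7 + 4 + 8 + 8 = 74.
Total exposure: 10 weeks.
Posterior: α' = 11 + 74 = 85, β' = 5 + 10 = 15.
Posterior mode = (α'−1)/β' = 84/15 = 28/5.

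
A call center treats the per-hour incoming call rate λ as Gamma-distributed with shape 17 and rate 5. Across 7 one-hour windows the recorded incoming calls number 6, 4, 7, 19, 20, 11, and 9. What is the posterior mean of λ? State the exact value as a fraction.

31/4

Total count: 6 + 4 + 7 + 19 + 20 + 11 + 9 = 76.
Total exposure: 7 hours.
Posterior: α' = 17 + 76 = 93, β' = 5 + 7 = 12.
Posterior mean = α'/β' = 93/12 = 31/4.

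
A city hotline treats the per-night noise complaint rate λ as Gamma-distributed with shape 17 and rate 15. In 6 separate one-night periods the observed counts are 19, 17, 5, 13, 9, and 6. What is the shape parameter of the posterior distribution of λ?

Total count: 19 + 17 + 5 + 13 + 9 + 6 = 69.
Total exposure: 6 nights.
By Gamma–Poisson conjugacy, the posterior is Gamma(α + Σx, β + Σt) = Gamma(17 + 69, 15 + 6) = Gamma(86, 21).

86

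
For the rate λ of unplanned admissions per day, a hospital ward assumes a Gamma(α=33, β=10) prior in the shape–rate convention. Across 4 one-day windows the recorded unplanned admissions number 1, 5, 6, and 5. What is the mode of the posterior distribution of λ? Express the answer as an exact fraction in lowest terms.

Total count: 1 + 5 + 6 + 5 = 17.
Total exposure: 4 days.
Gamma(α, β) with Poisson data over total exposure Σt gives posterior Gamma(α+Σx, β+Σt) = Gamma(50, 14).
Posterior mode = (α'−1)/β' = 49/14 = 7/2.

7/2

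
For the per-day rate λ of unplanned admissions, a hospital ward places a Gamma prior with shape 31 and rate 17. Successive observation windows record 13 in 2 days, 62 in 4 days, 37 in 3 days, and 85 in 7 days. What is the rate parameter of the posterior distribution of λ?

Total count: 13 + 62 + 37 + 85 = 197.
Total exposure: 2 + 4 + 3 + 7 = 16 days.
Posterior: α' = 31 + 197 = 228, β' = 17 + 16 = 33.

33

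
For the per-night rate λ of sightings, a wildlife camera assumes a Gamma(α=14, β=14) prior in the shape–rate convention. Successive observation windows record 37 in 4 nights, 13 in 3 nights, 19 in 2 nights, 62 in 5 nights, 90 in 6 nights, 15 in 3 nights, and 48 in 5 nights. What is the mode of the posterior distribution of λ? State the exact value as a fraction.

99/14

Total count: 37 + 13 + 19 + 62 + 90 + 15 + 48 = 284.
Total exposure: 4 + 3 + 2 + 5 + 6 + 3 + 5 = 28 nights.
Gamma(α, β) with Poisson data over total exposure Σt gives posterior Gamma(α+Σx, β+Σt) = Gamma(298, 42).
Posterior mode = (α'−1)/β' = 297/42 = 99/14.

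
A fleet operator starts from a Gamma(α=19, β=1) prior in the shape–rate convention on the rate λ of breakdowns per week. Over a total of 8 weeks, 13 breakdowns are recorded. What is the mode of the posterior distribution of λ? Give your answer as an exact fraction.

31/9

Total count 13 over total exposure 8 weeks.
The Gamma prior is conjugate for the Poisson rate, so λ | data ~ Gamma(19+13, 1+8) = Gamma(32, 9).
Posterior mode = (α'−1)/β' = 31/9.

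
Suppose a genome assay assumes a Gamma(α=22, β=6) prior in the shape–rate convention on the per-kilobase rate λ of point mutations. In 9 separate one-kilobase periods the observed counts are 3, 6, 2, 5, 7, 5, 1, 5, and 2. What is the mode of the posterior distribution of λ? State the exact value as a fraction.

Total count: 3 + 6 + 2 + 5 + 7 + 5 + 1 + 5 + 2 = 36.
Total exposure: 9 kilobases.
Posterior: α' = 22 + 36 = 58, β' = 6 + 9 = 15.
Posterior mode = (α'−1)/β' = 57/15 = 19/5.

19/5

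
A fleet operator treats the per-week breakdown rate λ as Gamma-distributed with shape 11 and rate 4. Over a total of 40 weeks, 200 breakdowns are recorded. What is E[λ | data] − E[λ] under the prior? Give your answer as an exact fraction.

45/22

Total count 200 over total exposure 40 weeks.
The Gamma prior is conjugate for the Poisson rate, so λ | data ~ Gamma(11+200, 4+40) = Gamma(211, 44).
Posterior mean = 211/44 = 211/44; prior mean = 11/4 = 11/4. Difference = 211/44 − 11/4 = 45/22.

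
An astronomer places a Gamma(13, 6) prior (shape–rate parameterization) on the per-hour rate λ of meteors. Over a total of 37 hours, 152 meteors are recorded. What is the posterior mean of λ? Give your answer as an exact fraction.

Total count 152 over total exposure 37 hours.
The Gamma prior is conjugate for the Poisson rate, so λ | data ~ Gamma(13+152, 6+37) = Gamma(165, 43).
Posterior mean = α'/β' = 165/43.

165/43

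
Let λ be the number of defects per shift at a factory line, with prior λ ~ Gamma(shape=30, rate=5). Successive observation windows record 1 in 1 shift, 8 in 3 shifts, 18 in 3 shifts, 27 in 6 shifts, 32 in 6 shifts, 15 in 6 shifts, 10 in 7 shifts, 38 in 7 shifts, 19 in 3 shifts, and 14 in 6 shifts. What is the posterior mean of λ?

4

Total count: 1 + 8 + 18 + 27 + 32 + 15 + 10 + 38 + 19 + 14 = 182.
Total exposure: 1 + 3 + 3 + 6 + 6 + 6 + 7 + 7 + 3 + 6 = 48 shifts.
Conjugate update: add total count to the shape and total exposure to the rate, giving Gamma(212, 53).
Posterior mean = α'/β' = 212/53 = 4.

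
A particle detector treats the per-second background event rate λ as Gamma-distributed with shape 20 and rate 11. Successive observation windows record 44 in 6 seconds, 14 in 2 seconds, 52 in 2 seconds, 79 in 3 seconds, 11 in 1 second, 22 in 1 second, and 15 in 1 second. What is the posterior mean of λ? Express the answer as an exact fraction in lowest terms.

257/27

Total count: 44 + 14 + 52 + 79 + 11 + 22 + 15 = 237.
Total exposure: 6 + 2 + 2 + 3 + 1 + 1 + 1 = 16 seconds.
Conjugate update: add total count to the shape and total exposure to the rate, giving Gamma(257, 27).
Posterior mean = α'/β' = 257/27.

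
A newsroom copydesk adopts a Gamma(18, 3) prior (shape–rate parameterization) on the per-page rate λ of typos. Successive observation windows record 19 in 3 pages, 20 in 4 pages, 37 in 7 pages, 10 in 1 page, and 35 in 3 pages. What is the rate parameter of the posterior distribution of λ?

Total count: 19 + 20 + 37 + 10 + 35 = 121.
Total exposure: 3 + 4 + 7 + 1 + 3 = 18 pages.
Conjugate update: add total count to the shape and total exposure to the rate, giving Gamma(139, 21).

21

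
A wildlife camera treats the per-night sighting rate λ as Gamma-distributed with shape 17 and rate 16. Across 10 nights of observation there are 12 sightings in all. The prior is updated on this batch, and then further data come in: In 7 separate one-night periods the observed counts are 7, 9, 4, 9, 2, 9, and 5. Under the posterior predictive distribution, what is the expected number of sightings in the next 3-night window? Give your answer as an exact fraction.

Total count 12 over total exposure 10 nights.
After the first batch: Gamma(17 + 12, 16 + 10) = Gamma(29, 26).
Total count: 7 + 9 + 4 + 9 + 2 + 9 + 5 = 45.
Total exposure: 7 nights.
After the second batch: Gamma(29 + 45, 26 + 7) = Gamma(74, 33).
Predictive mean over a 3-night window = T·E[λ|data] = 3·74/33 = 74/11.

74/11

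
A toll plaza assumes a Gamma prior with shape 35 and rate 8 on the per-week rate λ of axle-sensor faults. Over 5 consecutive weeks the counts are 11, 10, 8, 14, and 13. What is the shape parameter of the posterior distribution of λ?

Total count: 11 + 10 + 8 + 14 + 13 = 56.
Total exposure: 5 weeks.
By Gamma–Poisson conjugacy, the posterior is Gamma(α + Σx, β + Σt) = Gamma(35 + 56, 8 + 5) = Gamma(91, 13).

91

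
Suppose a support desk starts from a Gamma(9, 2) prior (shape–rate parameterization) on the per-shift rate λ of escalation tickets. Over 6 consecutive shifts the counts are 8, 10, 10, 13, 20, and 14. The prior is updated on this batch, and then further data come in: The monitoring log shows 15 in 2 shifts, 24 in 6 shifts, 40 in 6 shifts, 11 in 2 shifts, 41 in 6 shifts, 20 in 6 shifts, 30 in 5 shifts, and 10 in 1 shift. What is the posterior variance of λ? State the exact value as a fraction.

Total count: 8 + 10 + 10 + 13 + 20 + 14 = 75.
Total exposure: 6 shifts.
After the first batch: Gamma(9 + 75, 2 + 6) = Gamma(84, 8).
Total count: 15 + 24 + 40 + 11 + 41 + 20 + 30 + 10 = 191.
Total exposure: 2 + 6 + 6 + 2 + 6 + 6 + 5 + 1 = 34 shifts.
After the second batch: Gamma(84 + 191, 8 + 34) = Gamma(275, 42).
Posterior variance = α'/β'² = 275/1764.

275/1764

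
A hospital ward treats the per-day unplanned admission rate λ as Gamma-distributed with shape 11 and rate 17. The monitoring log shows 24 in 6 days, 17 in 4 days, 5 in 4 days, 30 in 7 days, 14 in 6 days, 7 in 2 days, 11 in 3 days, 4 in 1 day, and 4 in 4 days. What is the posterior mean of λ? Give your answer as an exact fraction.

Total count: 24 + 17 + 5 + 30 + 14 + 7 + 11 + 4 + 4 = 116.
Total exposure: 6 + 4 + 4 + 7 + 6 + 2 + 3 + 1 + 4 = 37 days.
Posterior: α' = 11 + 116 = 127, β' = 17 + 37 = 54.
Posterior mean = α'/β' = 127/54.

127/54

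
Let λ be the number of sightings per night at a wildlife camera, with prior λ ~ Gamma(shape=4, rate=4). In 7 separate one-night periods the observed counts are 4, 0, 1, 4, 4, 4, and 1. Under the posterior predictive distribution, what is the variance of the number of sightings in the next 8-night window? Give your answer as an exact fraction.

Total count: 4 + 0 + 1 + 4 + 4 + 4 + 1 = 18.
Total exposure: 7 nights.
The Gamma prior is conjugate for the Poisson rate, so λ | data ~ Gamma(4+18, 4+7) = Gamma(22, 11).
The posterior predictive for a window of length T is Negative Binomial with variance T·α'·(β'+T)/β'² = 8·22·19/121 = 304/11.

304/11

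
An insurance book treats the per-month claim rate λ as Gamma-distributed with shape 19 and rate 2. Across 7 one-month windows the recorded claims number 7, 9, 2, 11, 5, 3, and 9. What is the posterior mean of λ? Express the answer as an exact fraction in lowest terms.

Total count: 7 + 9 + 2 + 11 + 5 + 3 + 9 = 46.
Total exposure: 7 months.
Posterior: α' = 19 + 46 = 65, β' = 2 + 7 = 9.
Posterior mean = α'/β' = 65/9.

65/9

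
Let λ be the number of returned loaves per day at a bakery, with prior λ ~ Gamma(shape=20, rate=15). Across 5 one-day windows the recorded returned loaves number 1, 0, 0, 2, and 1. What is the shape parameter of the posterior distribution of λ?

24

Total count: 1 + 0 + 0 + 2 + 1 = 4.
Total exposure: 5 days.
Posterior: α' = 20 + 4 = 24, β' = 15 + 5 = 20.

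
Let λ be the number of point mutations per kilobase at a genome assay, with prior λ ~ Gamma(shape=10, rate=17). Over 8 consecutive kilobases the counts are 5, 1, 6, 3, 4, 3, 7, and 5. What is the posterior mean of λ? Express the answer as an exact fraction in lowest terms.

44/25

Total count: 5 + 1 + 6 + 3 + 4 + 3 + 7 + 5 = 34.
Total exposure: 8 kilobases.
Posterior: α' = 10 + 34 = 44, β' = 17 + 8 = 25.
Posterior mean = α'/β' = 44/25.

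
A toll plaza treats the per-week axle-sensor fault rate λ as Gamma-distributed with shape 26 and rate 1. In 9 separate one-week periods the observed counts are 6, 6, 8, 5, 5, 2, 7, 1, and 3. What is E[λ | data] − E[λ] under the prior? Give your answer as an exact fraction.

Total count: 6 + 6 + 8 + 5 + 5 + 2 + 7 + 1 + 3 = 43.
Total exposure: 9 weeks.
Gamma(α, β) with Poisson data over total exposure Σt gives posterior Gamma(α+Σx, β+Σt) = Gamma(69, 10).
Posterior mean = 69/10 = 69/10; prior mean = 26/1 = 26. Difference = 69/10 − 26 = -191/10.

-191/10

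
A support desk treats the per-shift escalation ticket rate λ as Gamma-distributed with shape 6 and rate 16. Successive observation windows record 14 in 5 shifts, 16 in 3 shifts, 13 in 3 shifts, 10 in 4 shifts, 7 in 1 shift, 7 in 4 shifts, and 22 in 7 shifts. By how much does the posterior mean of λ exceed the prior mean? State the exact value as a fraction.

631/344

Total count: 14 + 16 + 13 + 10 + 7 + 7 + 22 = 89.
Total exposure: 5 + 3 + 3 + 4 + 1 + 4 + 7 = 27 shifts.
Posterior: α' = 6 + 89 = 95, β' = 16 + 27 = 43.
Posterior mean = 95/43 = 95/43; prior mean = 6/16 = 3/8. Difference = 95/43 − 3/8 = 631/344.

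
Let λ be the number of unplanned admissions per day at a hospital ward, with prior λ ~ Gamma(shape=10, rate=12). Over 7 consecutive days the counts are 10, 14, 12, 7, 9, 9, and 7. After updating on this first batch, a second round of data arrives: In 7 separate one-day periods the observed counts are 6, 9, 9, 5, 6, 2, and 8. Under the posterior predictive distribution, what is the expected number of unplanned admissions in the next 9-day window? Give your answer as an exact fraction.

1107/26

Total count: 10 + 14 + 12 + 7 + 9 + 9 + 7 = 68.
Total exposure: 7 days.
After the first batch: Gamma(10 + 68, 12 + 7) = Gamma(78, 19).
Total count: 6 + 9 + 9 + 5 + 6 + 2 + 8 = 45.
Total exposure: 7 days.
After the second batch: Gamma(78 + 45, 19 + 7) = Gamma(123, 26).
Predictive mean over a 9-day window = T·E[λ|data] = 9·123/26 = 1107/26.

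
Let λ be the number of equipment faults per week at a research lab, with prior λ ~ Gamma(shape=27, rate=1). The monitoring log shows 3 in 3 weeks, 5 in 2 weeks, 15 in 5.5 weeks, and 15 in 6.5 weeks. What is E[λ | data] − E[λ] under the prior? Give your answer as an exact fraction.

Total count: 3 + 5 + 15 + 15 = 38.
Total exposure: 3 + 2 + 5.5 + 6.5 = 17 weeks.
The Gamma prior is conjugate for the Poisson rate, so λ | data ~ Gamma(27+38, 1+17) = Gamma(65, 18).
Posterior mean = 65/18 = 65/18; prior mean = 27/1 = 27. Difference = 65/18 − 27 = -421/18.

-421/18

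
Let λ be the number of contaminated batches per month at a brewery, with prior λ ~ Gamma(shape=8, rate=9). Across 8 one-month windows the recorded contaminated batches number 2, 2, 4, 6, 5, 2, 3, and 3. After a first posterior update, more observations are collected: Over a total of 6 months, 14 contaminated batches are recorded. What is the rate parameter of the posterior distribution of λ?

Total count: 2 + 2 + 4 + 6 + 5 + 2 + 3 + 3 = 27.
Total exposure: 8 months.
After the first batch: Gamma(8 + 27, 9 + 8) = Gamma(35, 17).
Total count 14 over total exposure 6 months.
After the second batch: Gamma(35 + 14, 17 + 6) = Gamma(49, 23).

23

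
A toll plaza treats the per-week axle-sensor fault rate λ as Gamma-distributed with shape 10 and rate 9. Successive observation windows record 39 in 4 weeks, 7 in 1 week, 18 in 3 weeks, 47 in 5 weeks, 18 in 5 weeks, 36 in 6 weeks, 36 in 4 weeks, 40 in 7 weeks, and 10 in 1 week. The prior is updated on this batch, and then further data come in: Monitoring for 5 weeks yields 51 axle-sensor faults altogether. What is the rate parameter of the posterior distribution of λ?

50

Total count: 39 + 7 + 18 + 47 + 18 + 36 + 36 + 40 + 10 = 251.
Total exposure: 4 + 1 + 3 + 5 + 5 + 6 + 4 + 7 + 1 = 36 weeks.
After the first batch: Gamma(10 + 251, 9 + 36) = Gamma(261, 45).
Total count 51 over total exposure 5 weeks.
After the second batch: Gamma(261 + 51, 45 + 5) = Gamma(312, 50).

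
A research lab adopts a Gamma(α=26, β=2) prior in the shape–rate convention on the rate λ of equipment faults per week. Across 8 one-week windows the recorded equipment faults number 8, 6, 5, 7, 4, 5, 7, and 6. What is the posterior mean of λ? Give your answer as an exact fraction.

Total count: 8 + 6 + 5 + 7 + 4 + 5 + 7 + 6 = 48.
Total exposure: 8 weeks.
By Gamma–Poisson conjugacy, the posterior is Gamma(α + Σx, β + Σt) = Gamma(26 + 48, 2 + 8) = Gamma(74, 10).
Posterior mean = α'/β' = 74/10 = 37/5.

37/5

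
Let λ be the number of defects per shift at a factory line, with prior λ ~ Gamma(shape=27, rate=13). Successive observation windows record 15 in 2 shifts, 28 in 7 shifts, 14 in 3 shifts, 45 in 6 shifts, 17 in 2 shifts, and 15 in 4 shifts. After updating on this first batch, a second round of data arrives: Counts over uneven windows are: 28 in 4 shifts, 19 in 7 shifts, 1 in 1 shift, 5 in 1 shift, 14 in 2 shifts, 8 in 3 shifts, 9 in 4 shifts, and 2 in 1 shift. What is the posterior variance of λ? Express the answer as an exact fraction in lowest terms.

Total count: 15 + 28 + 14 + 45 + 17 + 15 = 134.
Total exposure: 2 + 7 + 3 + 6 + 2 + 4 = 24 shifts.
After the first batch: Gamma(27 + 134, 13 + 24) = Gamma(161, 37).
Total count: 28 + 19 + 1 + 5 + 14 + 8 + 9 + 2 = 86.
Total exposure: 4 + 7 + 1 + 1 + 2 + 3 + 4 + 1 = 23 shifts.
After the second batch: Gamma(161 + 86, 37 + 23) = Gamma(247, 60).
Posterior variance = α'/β'² = 247/3600.

247/3600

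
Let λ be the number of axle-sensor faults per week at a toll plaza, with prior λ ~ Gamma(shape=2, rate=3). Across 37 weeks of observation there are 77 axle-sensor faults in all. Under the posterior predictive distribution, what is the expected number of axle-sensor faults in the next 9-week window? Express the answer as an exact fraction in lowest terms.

Total count 77 over total exposure 37 weeks.
The Gamma prior is conjugate for the Poisson rate, so λ | data ~ Gamma(2+77, 3+37) = Gamma(79, 40).
Predictive mean over a 9-week window = T·E[λ|data] = 9·79/40 = 711/40.

711/40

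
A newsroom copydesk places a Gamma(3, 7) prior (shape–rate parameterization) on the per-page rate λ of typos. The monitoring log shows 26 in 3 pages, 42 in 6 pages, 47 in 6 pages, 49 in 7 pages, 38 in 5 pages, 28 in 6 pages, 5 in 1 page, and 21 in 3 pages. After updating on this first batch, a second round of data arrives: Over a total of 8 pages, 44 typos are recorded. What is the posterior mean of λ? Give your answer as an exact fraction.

303/52

Total count: 26 + 42 + 47 + 49 + 38 + 28 + 5 + 21 = 256.
Total exposure: 3 + 6 + 6 + 7 + 5 + 6 + 1 + 3 = 37 pages.
After the first batch: Gamma(3 + 256, 7 + 37) = Gamma(259, 44).
Total count 44 over total exposure 8 pages.
After the second batch: Gamma(259 + 44, 44 + 8) = Gamma(303, 52).
Posterior mean = α'/β' = 303/52.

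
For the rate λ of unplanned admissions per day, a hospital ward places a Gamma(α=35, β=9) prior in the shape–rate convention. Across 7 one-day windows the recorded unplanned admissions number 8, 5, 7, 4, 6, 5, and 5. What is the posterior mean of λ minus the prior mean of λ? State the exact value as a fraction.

115/144

Total count: 8 + 5 + 7 + 4 + 6 + 5 + 5 = 40.
Total exposure: 7 days.
Conjugate update: add total count to the shape and total exposure to the rate, giving Gamma(75, 16).
Posterior mean = 75/16 = 75/16; prior mean = 35/9 = 35/9. Difference = 75/16 − 35/9 = 115/144.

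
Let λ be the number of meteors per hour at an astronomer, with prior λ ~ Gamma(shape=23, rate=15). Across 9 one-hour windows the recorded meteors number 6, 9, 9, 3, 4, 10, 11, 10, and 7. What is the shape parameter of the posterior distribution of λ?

92

Total count: 6 + 9 + 9 + 3 + 4 + 10 + 11 + 10 + 7 = 69.
Total exposure: 9 hours.
The Gamma prior is conjugate for the Poisson rate, so λ | data ~ Gamma(23+69, 15+9) = Gamma(92, 24).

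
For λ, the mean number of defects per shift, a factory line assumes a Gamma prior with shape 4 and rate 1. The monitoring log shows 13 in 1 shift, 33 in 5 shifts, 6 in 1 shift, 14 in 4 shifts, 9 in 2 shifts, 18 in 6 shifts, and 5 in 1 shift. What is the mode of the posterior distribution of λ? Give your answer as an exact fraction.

Total count: 13 + 33 + 6 + 14 + 9 + 18 + 5 = 98.
Total exposure: 1 + 5 + 1 + 4 + 2 + 6 + 1 = 20 shifts.
Posterior: α' = 4 + 98 = 102, β' = 1 + 20 = 21.
Posterior mode = (α'−1)/β' = 101/21.

101/21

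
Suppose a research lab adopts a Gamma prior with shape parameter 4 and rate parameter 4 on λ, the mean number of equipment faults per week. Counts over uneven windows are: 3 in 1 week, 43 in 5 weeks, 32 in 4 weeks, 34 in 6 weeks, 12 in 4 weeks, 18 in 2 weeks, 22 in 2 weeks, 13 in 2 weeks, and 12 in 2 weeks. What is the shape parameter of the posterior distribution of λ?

193

Total count: 3 + 43 + 32 + 34 + 12 + 18 + 22 + 13 + 12 = 189.
Total exposure: 1 + 5 + 4 + 6 + 4 + 2 + 2 + 2 + 2 = 28 weeks.
The Gamma prior is conjugate for the Poisson rate, so λ | data ~ Gamma(4+189, 4+28) = Gamma(193, 32).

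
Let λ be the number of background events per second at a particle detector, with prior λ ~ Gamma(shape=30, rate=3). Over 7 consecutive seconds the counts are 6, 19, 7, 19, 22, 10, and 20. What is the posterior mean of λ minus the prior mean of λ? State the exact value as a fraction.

33/10

Total count: 6 + 19 + 7 + 19 + 22 + 10 + 20 = 103.
Total exposure: 7 seconds.
Posterior: α' = 30 + 103 = 133, β' = 3 + 7 = 10.
Posterior mean = 133/10 = 133/10; prior mean = 30/3 = 10. Difference = 133/10 − 10 = 33/10.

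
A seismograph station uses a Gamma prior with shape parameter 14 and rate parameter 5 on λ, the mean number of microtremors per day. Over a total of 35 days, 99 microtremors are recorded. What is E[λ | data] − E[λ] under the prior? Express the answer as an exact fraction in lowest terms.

1/40

Total count 99 over total exposure 35 days.
The Gamma prior is conjugate for the Poisson rate, so λ | data ~ Gamma(14+99, 5+35) = Gamma(113, 40).
Posterior mean = 113/40 = 113/40; prior mean = 14/5 = 14/5. Difference = 113/40 − 14/5 = 1/40.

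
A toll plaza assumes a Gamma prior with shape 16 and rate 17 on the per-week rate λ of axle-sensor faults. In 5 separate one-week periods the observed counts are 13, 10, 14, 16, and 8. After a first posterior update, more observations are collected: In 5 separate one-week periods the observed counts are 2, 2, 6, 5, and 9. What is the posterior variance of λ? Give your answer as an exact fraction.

Total count: 13 + 10 + 14 + 16 + 8 = 61.
Total exposure: 5 weeks.
After the first batch: Gamma(16 + 61, 17 + 5) = Gamma(77, 22).
Total count: 2 + 2 + 6 + 5 + 9 = 24.
Total exposure: 5 weeks.
After the second batch: Gamma(77 + 24, 22 + 5) = Gamma(101, 27).
Posterior variance = α'/β'² = 101/729.

101/729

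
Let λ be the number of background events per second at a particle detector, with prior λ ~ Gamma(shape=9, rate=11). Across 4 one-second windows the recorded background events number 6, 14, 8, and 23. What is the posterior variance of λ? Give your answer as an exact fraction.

4/15

Total count: 6 + 14 + 8 + 23 = 51.
Total exposure: 4 seconds.
By Gamma–Poisson conjugacy, the posterior is Gamma(α + Σx, β + Σt) = Gamma(9 + 51, 11 + 4) = Gamma(60, 15).
Posterior variance = α'/β'² = 60/225 = 4/15.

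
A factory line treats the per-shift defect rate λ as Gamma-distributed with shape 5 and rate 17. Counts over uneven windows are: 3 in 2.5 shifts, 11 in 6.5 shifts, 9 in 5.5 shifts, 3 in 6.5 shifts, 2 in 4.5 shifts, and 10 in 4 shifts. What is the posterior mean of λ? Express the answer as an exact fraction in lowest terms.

Total count: 3 + 11 + 9 + 3 + 2 + 10 = 38.
Total exposure: 2.5 + 6.5 + 5.5 + 6.5 + 4.5 + 4 = 29.5 shifts.
The Gamma prior is conjugate for the Poisson rate, so λ | data ~ Gamma(5+38, 17+29.5) = Gamma(43, 93/2).
Posterior mean = α'/β' = 43/(93/2) = 86/93.

86/93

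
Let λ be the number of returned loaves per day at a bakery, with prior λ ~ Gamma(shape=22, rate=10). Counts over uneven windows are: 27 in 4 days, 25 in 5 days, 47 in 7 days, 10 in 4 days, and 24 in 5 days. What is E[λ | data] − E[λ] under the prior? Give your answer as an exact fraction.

78/35

Total count: 27 + 25 + 47 + 10 + 24 = 133.
Total exposure: 4 + 5 + 7 + 4 + 5 = 25 days.
By Gamma–Poisson conjugacy, the posterior is Gamma(α + Σx, β + Σt) = Gamma(22 + 133, 10 + 25) = Gamma(155, 35).
Posterior mean = 155/35 = 31/7; prior mean = 22/10 = 11/5. Difference = 31/7 − 11/5 = 78/35.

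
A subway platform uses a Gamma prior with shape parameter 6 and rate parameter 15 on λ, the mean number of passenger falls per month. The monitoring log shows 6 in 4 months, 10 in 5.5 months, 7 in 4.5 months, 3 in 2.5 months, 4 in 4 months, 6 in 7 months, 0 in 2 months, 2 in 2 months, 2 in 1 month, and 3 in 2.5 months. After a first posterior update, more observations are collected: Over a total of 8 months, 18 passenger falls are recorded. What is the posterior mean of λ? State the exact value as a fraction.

Total count: 6 + 10 + 7 + 3 + 4 + 6 + 0 + 2 + 2 + 3 = 43.
Total exposure: 4 + 5.5 + 4.5 + 2.5 + 4 + 7 + 2 + 2 + 1 + 2.5 = 35 months.
After the first batch: Gamma(6 + 43, 15 + 35) = Gamma(49, 50).
Total count 18 over total exposure 8 months.
After the second batch: Gamma(49 + 18, 50 + 8) = Gamma(67, 58).
Posterior mean = α'/β' = 67/58.

67/58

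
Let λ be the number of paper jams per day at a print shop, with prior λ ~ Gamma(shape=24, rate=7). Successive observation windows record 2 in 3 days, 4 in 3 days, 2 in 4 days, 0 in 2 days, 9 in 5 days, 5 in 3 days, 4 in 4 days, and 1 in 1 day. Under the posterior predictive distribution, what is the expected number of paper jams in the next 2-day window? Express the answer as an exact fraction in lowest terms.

51/16

Total count: 2 + 4 + 2 + 0 + 9 + 5 + 4 + 1 = 27.
Total exposure: 3 + 3 + 4 + 2 + 5 + 3 + 4 + 1 = 25 days.
Posterior: α' = 24 + 27 = 51, β' = 7 + 25 = 32.
Predictive mean over a 2-day window = T·E[λ|data] = 2·51/32 = 51/16.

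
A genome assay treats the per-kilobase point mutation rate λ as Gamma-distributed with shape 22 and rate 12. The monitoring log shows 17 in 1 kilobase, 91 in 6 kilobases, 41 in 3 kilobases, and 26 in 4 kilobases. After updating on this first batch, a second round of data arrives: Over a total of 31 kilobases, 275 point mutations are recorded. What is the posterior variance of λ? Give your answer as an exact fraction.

Total count: 17 + 91 + 41 + 26 = 175.
Total exposure: 1 + 6 + 3 + 4 = 14 kilobases.
After the first batch: Gamma(22 + 175, 12 + 14) = Gamma(197, 26).
Total count 275 over total exposure 31 kilobases.
After the second batch: Gamma(197 + 275, 26 + 31) = Gamma(472, 57).
Posterior variance = α'/β'² = 472/3249.

472/3249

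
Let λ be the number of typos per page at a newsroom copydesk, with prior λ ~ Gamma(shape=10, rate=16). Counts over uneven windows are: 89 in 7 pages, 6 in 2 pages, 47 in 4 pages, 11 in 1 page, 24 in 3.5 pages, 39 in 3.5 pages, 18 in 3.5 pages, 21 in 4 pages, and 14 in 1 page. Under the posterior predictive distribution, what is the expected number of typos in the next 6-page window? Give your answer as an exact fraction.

Total count: 89 + 6 + 47 + 11 + 24 + 39 + 18 + 21 + 14 = 269.
Total exposure: 7 + 2 + 4 + 1 + 3.5 + 3.5 + 3.5 + 4 + 1 = 29.5 pages.
By Gamma–Poisson conjugacy, the posterior is Gamma(α + Σx, β + Σt) = Gamma(10 + 269, 16 + 29.5) = Gamma(279, 91/2).
Predictive mean over a 6-page window = T·E[λ|data] = 6·279/(91/2) = 3348/91.

3348/91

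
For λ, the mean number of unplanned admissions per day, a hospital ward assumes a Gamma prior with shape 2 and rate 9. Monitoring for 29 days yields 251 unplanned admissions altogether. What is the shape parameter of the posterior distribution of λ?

253

Total count 251 over total exposure 29 days.
Conjugate update: add total count to the shape and total exposure to the rate, giving Gamma(253, 38).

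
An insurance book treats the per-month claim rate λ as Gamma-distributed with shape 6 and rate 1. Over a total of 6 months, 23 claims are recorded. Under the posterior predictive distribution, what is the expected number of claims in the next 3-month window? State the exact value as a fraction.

87/7

Total count 23 over total exposure 6 months.
By Gamma–Poisson conjugacy, the posterior is Gamma(α + Σx, β + Σt) = Gamma(6 + 23, 1 + 6) = Gamma(29, 7).
Predictive mean over a 3-month window = T·E[λ|data] = 3·29/7 = 87/7.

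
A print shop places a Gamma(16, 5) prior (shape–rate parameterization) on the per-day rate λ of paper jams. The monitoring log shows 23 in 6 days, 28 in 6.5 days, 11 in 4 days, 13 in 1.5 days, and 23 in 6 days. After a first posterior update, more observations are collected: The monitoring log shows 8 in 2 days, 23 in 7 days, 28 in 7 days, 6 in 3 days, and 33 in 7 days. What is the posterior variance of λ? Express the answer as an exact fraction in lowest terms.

Total count: 23 + 28 + 11 + 13 + 23 = 98.
Total exposure: 6 + 6.5 + 4 + 1.5 + 6 = 24 days.
After the first batch: Gamma(16 + 98, 5 + 24) = Gamma(114, 29).
Total count: 8 + 23 + 28 + 6 + 33 = 98.
Total exposure: 2 + 7 + 7 + 3 + 7 = 26 days.
After the second batch: Gamma(114 + 98, 29 + 26) = Gamma(212, 55).
Posterior variance = α'/β'² = 212/3025.

212/3025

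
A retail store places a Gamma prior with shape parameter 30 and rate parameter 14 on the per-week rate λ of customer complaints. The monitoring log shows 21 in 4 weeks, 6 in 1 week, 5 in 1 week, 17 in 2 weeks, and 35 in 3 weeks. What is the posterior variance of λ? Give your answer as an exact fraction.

Total count: 21 + 6 + 5 + 17 + 35 = 84.
Total exposure: 4 + 1 + 1 + 2 + 3 = 11 weeks.
The Gamma prior is conjugate for the Poisson rate, so λ | data ~ Gamma(30+84, 14+11) = Gamma(114, 25).
Posterior variance = α'/β'² = 114/625.

114/625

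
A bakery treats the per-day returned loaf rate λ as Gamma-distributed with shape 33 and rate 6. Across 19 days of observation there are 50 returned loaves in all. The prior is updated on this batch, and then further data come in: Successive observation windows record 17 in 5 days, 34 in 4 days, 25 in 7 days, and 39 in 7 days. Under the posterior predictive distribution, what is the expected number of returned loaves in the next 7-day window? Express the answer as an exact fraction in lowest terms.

231/8

Total count 50 over total exposure 19 days.
After the first batch: Gamma(33 + 50, 6 + 19) = Gamma(83, 25).
Total count: 17 + 34 + 25 + 39 = 115.
Total exposure: 5 + 4 + 7 + 7 = 23 days.
After the second batch: Gamma(83 + 115, 25 + 23) = Gamma(198, 48).
Predictive mean over a 7-day window = T·E[λ|data] = 7·198/48 = 231/8.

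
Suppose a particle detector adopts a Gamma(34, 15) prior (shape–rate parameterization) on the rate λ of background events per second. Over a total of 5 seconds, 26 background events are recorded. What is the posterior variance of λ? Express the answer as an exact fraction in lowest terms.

3/20

Total count 26 over total exposure 5 seconds.
Gamma(α, β) with Poisson data over total exposure Σt gives posterior Gamma(α+Σx, β+Σt) = Gamma(60, 20).
Posterior variance = α'/β'² = 60/400 = 3/20.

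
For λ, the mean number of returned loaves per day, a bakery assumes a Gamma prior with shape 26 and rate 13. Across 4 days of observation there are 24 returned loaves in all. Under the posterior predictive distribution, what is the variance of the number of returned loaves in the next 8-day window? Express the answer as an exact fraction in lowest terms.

Total count 24 over total exposure 4 days.
The Gamma prior is conjugate for the Poisson rate, so λ | data ~ Gamma(26+24, 13+4) = Gamma(50, 17).
The posterior predictive for a window of length T is Negative Binomial with variance T·α'·(β'+T)/β'² = 8·50·25/289 = 10000/289.

10000/289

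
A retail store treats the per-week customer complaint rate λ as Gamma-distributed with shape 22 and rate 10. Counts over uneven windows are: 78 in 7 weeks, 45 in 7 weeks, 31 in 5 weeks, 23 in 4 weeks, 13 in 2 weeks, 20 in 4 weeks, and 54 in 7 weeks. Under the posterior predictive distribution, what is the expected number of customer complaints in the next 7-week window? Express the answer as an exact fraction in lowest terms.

1001/23

Total count: 78 + 45 + 31 + 23 + 13 + 20 + 54 = 264.
Total exposure: 7 + 7 + 5 + 4 + 2 + 4 + 7 = 36 weeks.
Gamma(α, β) with Poisson data over total exposure Σt gives posterior Gamma(α+Σx, β+Σt) = Gamma(286, 46).
Predictive mean over a 7-week window = T·E[λ|data] = 7·286/46 = 1001/23.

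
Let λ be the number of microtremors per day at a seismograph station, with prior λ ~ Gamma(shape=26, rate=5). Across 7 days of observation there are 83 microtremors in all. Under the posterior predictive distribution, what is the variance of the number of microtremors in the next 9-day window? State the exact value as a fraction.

Total count 83 over total exposure 7 days.
Conjugate update: add total count to the shape and total exposure to the rate, giving Gamma(109, 12).
The posterior predictive for a window of length T is Negative Binomial with variance T·α'·(β'+T)/β'² = 9·109·21/144 = 2289/16.

2289/16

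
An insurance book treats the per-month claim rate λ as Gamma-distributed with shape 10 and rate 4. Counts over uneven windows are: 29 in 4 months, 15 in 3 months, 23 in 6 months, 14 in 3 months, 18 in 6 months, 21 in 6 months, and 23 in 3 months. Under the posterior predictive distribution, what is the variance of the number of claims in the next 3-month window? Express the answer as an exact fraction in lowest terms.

Total count: 29 + 15 + 23 + 14 + 18 + 21 + 23 = 143.
Total exposure: 4 + 3 + 6 + 3 + 6 + 6 + 3 = 31 months.
Gamma(α, β) with Poisson data over total exposure Σt gives posterior Gamma(α+Σx, β+Σt) = Gamma(153, 35).
The posterior predictive for a window of length T is Negative Binomial with variance T·α'·(β'+T)/β'² = 3·153·38/1225 = 17442/1225.

17442/1225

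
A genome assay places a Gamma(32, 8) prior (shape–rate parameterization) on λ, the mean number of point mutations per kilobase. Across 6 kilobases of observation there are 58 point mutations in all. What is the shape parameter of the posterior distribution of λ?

90

Total count 58 over total exposure 6 kilobases.
Gamma(α, β) with Poisson data over total exposure Σt gives posterior Gamma(α+Σx, β+Σt) = Gamma(90, 14).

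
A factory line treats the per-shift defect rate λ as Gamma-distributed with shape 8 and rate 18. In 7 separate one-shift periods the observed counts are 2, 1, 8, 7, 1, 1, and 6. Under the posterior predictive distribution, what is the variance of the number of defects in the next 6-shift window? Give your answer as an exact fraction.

Total count: 2 + 1 + 8 + 7 + 1 + 1 + 6 = 26.
Total exposure: 7 shifts.
Conjugate update: add total count to the shape and total exposure to the rate, giving Gamma(34, 25).
The posterior predictive for a window of length T is Negative Binomial with variance T·α'·(β'+T)/β'² = 6·34·31/625 = 6324/625.

6324/625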